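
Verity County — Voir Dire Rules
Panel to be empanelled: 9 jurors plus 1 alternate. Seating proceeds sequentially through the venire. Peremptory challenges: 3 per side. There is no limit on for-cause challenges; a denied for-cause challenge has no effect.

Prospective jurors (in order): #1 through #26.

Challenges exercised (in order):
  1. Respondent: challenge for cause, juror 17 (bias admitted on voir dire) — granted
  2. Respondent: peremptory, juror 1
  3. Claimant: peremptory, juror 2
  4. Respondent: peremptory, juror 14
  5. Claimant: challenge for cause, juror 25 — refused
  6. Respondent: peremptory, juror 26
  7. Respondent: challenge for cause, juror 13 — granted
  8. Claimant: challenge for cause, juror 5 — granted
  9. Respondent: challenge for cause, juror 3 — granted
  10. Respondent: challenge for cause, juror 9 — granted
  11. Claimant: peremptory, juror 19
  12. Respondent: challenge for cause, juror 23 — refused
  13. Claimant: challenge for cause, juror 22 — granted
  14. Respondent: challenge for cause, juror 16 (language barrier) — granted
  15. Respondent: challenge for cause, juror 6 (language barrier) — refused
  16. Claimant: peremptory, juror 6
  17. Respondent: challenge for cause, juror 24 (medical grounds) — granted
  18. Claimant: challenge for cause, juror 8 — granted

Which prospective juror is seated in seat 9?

21

Removed: #1, #2, #3, #5, #6, #8, #9, #13, #14, #16, #17, #19, #22, #24, #26. (#23, #25 stay — for-cause denied.)
Seating in order: seats 1–9 → #4, #7, #10, #11, #12, #15, #18, #20, #21; alternates → #23.
So seat 9 is #21.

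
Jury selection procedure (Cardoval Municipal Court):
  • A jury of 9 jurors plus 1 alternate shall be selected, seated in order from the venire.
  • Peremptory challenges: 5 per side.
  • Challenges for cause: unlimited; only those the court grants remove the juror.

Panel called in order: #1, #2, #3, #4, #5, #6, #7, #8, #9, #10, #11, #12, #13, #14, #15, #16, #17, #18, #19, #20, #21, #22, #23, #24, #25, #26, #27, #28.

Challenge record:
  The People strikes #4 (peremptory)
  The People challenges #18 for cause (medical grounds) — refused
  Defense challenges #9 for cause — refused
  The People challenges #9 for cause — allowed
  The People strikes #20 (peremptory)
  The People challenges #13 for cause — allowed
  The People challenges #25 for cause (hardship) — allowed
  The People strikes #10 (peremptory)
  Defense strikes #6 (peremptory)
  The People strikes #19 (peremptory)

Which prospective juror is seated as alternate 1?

15

Removed: #4, #6, #9, #10, #13, #19, #20, #25. (#18 stays — for-cause denied.)
Filling seats in venire order through position 10: #1, #2, #3, #5, #7, #8, #11, #12, #14, #15.
So alternate 1 is #15.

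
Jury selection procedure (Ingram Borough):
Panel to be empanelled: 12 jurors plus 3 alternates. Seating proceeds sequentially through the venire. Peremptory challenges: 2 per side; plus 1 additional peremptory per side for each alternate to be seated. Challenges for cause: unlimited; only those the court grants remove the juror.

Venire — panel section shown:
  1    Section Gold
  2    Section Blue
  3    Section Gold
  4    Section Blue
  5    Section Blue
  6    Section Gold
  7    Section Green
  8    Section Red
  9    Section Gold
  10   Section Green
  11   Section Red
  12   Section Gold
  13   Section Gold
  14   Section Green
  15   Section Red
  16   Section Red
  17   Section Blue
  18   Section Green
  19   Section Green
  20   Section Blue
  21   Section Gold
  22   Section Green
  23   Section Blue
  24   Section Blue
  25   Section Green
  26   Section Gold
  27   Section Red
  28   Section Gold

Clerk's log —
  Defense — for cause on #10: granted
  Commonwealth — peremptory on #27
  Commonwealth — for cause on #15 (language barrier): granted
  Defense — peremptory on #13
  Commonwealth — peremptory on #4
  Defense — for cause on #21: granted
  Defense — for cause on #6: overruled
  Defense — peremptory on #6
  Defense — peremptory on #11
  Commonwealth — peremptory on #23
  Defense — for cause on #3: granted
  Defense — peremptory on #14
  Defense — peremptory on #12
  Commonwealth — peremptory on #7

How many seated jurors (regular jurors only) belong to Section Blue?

Removed: #3, #4, #6, #7, #10, #11, #12, #13, #14, #15, #21, #23, #27.
Seated jurors 1–12: #1, #2, #5, #8, #9, #16, #17, #18, #19, #20, #22, #24 (alternates #25, #26, #28 not counted).
Of those, in Section Blue: #2, #5, #17, #20, #24 → 5.

5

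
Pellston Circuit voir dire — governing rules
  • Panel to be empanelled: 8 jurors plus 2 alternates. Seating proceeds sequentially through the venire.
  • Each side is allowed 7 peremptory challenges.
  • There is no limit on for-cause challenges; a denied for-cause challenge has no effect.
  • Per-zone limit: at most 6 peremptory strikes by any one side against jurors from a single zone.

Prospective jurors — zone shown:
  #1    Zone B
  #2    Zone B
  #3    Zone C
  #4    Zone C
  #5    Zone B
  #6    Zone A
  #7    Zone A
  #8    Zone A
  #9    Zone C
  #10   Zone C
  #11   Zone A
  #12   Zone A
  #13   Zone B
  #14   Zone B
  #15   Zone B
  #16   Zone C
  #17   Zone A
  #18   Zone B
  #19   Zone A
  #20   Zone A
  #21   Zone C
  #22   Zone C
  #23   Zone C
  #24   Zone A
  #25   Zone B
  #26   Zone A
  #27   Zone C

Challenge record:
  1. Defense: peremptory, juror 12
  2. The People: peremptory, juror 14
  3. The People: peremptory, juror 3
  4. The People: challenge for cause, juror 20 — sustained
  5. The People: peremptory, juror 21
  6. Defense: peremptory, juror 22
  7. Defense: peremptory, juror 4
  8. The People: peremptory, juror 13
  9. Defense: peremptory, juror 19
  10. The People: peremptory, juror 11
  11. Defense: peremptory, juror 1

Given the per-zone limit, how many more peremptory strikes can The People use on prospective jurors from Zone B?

The People peremptories so far: #14, #3, #21, #13, #11 — 5 of 7 used, 2 left overall.
Against Zone B: #14, #13 — 2 used; per-zone cap 6 leaves 4.
Binding limit: min(2, 4) = 2.

2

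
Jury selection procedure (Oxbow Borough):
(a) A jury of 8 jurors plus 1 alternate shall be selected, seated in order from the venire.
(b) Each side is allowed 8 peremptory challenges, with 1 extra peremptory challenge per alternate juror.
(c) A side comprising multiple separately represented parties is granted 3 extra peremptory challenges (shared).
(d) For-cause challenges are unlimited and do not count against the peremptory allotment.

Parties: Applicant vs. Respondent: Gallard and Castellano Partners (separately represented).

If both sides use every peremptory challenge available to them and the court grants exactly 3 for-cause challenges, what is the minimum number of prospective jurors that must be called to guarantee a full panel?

Seats to fill: 8 + 1 alternates = 9.
Peremptories — Applicant: 8 + 1×1 = 9; Respondent: 8 + 1×1 + 3 = 12; total 21.
For-cause removals: 3.
Minimum venire: 9 + 21 + 3 = 33.

33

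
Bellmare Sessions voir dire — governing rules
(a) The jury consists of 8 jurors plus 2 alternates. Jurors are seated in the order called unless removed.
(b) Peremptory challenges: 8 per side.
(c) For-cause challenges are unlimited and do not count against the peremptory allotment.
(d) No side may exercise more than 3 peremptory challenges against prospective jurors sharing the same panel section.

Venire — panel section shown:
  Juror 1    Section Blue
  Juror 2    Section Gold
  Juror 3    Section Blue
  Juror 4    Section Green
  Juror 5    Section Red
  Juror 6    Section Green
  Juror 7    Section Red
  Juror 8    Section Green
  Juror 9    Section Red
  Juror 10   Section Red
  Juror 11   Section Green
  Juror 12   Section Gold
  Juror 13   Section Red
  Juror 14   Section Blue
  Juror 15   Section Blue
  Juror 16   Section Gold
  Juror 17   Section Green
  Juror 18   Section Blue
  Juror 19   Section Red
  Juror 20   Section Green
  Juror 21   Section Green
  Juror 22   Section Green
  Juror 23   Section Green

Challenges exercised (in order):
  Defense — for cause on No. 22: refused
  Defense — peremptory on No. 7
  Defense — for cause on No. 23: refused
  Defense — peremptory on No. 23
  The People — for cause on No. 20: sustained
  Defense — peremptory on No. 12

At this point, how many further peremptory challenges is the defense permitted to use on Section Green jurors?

Defense peremptories so far: #7, #23, #12 — 3 of 8 used, 5 left overall.
Against Section Green: #23 — 1 used; per-section cap 3 leaves 2.
Binding limit: min(5, 2) = 2.

2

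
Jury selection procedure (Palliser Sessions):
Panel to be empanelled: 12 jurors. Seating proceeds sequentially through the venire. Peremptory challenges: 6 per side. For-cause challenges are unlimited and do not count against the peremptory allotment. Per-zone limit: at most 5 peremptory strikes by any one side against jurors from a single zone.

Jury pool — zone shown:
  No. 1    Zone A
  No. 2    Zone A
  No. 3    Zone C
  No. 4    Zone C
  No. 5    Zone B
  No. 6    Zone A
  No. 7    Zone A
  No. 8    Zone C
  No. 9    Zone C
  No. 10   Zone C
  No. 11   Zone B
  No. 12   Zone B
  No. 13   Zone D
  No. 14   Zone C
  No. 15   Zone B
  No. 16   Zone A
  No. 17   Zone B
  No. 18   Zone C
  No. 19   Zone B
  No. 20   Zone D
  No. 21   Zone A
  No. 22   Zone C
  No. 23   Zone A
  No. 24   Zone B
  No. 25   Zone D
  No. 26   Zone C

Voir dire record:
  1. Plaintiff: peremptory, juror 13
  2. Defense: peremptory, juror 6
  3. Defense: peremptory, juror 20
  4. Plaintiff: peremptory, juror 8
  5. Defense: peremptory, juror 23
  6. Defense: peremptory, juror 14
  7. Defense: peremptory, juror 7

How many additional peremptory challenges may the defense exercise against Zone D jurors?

Defense peremptories so far: #6, #20, #23, #14, #7 — 5 of 6 used, 1 left overall.
Against Zone D: #20 — 1 used; per-zone cap 5 leaves 4.
Binding limit: min(1, 4) = 1.

1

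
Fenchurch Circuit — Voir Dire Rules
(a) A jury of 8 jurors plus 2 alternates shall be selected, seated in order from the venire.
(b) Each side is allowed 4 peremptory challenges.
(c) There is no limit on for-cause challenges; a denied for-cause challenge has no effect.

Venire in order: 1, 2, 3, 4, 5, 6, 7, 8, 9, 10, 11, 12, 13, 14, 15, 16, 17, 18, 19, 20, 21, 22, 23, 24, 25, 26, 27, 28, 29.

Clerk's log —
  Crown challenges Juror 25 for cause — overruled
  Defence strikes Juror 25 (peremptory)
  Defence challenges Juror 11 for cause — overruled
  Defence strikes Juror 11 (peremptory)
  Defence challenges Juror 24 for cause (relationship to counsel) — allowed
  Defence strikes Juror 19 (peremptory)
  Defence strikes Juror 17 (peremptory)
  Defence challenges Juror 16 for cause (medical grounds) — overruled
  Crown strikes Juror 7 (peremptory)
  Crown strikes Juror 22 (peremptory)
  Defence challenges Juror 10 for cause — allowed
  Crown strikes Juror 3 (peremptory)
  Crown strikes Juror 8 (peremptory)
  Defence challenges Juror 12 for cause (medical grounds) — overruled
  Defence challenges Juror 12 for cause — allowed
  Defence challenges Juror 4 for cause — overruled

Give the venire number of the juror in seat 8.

Removed: #3, #7, #8, #10, #11, #12, #17, #19, #22, #24, #25. (#4, #16 stay — for-cause denied.)
Filling seats in venire order through position 8: #1, #2, #4, #5, #6, #9, #13, #14.
So seat 8 is #14.

14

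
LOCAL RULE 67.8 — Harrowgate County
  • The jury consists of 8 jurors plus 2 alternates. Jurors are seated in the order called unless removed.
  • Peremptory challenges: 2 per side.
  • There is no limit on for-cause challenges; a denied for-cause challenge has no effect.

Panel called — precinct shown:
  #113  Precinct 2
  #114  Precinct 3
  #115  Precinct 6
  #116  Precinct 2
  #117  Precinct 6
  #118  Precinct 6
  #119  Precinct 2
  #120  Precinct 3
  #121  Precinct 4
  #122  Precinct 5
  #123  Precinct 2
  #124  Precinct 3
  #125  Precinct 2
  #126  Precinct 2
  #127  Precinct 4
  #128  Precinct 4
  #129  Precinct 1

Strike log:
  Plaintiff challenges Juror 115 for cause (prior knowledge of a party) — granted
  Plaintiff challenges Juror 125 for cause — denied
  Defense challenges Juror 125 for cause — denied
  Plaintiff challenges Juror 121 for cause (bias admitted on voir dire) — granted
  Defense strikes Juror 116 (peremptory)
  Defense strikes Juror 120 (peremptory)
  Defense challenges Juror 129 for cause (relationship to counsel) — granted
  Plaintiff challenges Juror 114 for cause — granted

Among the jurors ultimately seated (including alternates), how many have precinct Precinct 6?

2

Removed: #114, #115, #116, #120, #121, #129.
Seated (10 incl. alternates): #113, #117, #118, #119, #122, #123, #124, #125, #126, #127.
Of those, in Precinct 6: #117, #118 → 2.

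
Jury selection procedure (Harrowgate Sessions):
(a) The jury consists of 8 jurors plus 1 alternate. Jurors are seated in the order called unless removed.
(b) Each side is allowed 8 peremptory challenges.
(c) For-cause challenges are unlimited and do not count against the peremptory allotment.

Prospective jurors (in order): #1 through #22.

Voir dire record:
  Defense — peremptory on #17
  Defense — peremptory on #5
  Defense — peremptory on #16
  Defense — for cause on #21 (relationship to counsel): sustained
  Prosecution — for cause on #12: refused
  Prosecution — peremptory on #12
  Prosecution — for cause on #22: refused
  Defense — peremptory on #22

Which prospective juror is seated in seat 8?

Removed: #5, #12, #16, #17, #21, #22.
Seating in order: seats 1–8 → #1, #2, #3, #4, #6, #7, #8, #9; alternates → #10.
So seat 8 is #9.

9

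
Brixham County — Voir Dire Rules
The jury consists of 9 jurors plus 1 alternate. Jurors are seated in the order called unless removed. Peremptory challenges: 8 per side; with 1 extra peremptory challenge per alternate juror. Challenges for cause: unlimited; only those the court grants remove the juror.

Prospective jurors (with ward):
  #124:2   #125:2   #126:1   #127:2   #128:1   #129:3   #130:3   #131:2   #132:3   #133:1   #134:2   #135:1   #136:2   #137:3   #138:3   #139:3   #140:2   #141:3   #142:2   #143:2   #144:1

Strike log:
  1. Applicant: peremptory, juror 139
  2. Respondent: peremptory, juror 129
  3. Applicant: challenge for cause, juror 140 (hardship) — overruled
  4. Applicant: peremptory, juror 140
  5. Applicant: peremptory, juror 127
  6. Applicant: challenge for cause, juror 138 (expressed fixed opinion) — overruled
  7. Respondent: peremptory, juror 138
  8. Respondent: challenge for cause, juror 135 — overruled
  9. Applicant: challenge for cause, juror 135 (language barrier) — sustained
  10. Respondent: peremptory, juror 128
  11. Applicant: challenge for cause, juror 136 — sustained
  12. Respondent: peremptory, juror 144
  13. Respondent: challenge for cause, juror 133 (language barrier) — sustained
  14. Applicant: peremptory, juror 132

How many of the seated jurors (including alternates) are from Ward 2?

6

Removed: #127, #128, #129, #132, #133, #135, #136, #138, #139, #140, #144.
Seated (10 incl. alternates): #124, #125, #126, #130, #131, #134, #137, #141, #142, #143.
Of those, in Ward 2: #124, #125, #131, #134, #142, #143 → 6.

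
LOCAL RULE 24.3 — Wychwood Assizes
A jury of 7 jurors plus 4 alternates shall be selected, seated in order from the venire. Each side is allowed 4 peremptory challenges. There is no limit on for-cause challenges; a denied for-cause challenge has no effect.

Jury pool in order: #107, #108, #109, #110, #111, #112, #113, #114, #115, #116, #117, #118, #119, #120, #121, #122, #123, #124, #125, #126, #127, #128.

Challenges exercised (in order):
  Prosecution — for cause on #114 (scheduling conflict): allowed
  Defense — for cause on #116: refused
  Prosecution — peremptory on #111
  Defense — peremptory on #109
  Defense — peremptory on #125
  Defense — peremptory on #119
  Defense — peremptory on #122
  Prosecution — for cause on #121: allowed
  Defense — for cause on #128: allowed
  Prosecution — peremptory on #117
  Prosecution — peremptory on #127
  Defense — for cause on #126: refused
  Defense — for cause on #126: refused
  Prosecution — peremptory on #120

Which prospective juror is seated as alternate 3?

Removed: #109, #111, #114, #117, #119, #120, #121, #122, #125, #127, #128. (#116, #126 stay — for-cause denied.)
Seating in order: seats 1–7 → #107, #108, #110, #112, #113, #115, #116; alternates → #118, #123, #124, #126.
So alternate 3 is #124.

124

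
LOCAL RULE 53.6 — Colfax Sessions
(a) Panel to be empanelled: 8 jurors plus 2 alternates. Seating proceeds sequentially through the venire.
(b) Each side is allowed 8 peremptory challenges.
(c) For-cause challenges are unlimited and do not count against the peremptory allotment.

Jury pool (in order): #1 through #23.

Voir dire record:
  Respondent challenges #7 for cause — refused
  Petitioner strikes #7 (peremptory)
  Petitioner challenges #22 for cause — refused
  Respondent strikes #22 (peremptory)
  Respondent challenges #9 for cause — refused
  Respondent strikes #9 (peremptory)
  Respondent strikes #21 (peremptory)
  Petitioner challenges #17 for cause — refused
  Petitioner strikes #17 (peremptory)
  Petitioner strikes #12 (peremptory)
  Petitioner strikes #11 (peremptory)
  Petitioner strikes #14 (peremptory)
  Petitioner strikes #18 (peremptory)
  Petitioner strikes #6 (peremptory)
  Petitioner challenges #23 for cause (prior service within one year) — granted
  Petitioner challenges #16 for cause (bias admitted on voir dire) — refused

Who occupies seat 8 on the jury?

13

Removed: #6, #7, #9, #11, #12, #14, #17, #18, #21, #22, #23. (#16 stays — for-cause denied.)
Seating in order: seats 1–8 → #1, #2, #3, #4, #5, #8, #10, #13; alternates → #15, #16.
So seat 8 is #13.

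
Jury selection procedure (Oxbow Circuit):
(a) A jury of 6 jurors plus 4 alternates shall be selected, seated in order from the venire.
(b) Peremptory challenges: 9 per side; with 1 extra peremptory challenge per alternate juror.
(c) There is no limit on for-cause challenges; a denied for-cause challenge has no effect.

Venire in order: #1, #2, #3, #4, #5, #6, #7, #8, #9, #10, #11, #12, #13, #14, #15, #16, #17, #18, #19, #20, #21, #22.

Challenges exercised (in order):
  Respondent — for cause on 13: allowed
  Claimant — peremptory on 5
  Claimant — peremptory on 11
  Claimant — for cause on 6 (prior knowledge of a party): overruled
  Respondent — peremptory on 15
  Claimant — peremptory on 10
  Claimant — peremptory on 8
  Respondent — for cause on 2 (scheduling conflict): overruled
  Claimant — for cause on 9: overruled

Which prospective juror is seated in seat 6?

Removed: #5, #8, #10, #11, #13, #15. (#2, #6, #9 stay — for-cause denied.)
Seating in order: seats 1–6 → #1, #2, #3, #4, #6, #7; alternates → #9, #12, #14, #16.
So seat 6 is #7.

7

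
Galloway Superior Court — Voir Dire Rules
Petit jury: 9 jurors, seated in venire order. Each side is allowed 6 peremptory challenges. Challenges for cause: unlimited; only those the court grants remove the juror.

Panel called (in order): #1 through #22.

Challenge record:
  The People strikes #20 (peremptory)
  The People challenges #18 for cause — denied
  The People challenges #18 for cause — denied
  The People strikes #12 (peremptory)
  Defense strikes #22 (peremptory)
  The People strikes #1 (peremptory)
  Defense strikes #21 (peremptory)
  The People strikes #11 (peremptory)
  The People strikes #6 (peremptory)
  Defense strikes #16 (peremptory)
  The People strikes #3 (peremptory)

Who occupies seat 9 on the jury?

14

Removed: #1, #3, #6, #11, #12, #16, #20, #21, #22. (#18 stays — for-cause denied.)
Filling seats in venire order through position 9: #2, #4, #5, #7, #8, #9, #10, #13, #14.
So seat 9 is #14.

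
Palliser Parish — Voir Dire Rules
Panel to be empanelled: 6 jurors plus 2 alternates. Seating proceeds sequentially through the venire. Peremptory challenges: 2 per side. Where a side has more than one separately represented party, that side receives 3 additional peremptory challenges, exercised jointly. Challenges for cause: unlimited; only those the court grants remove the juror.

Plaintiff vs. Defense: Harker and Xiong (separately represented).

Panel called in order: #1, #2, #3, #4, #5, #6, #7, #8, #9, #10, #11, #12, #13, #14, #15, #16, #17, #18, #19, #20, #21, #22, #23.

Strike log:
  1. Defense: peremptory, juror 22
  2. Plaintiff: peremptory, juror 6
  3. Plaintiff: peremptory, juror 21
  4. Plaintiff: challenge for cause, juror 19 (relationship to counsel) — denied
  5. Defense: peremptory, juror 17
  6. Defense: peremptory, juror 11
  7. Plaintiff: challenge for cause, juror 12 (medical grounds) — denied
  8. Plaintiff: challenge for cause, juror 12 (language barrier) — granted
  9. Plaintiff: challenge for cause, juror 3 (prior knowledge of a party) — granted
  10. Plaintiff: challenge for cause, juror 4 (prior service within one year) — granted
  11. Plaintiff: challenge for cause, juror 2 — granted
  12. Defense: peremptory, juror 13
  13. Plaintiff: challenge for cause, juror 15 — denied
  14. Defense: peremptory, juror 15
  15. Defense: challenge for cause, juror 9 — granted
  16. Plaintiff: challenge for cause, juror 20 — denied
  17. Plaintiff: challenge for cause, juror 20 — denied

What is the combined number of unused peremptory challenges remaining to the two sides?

Plaintiff allotment: 2. Defense allotment: 2 base + 3 multi-party = 5.
Plaintiff peremptories used: #6, #21 — 2 (for-cause on #19, #12, #12, #3, #4, #2, #15, #20, #20 don't count).
Defense peremptories used: #22, #17, #11, #13, #15 — 5 (the for-cause on #9 doesn't count).
Remaining: (2 − 2) + (5 − 5) = 0.

0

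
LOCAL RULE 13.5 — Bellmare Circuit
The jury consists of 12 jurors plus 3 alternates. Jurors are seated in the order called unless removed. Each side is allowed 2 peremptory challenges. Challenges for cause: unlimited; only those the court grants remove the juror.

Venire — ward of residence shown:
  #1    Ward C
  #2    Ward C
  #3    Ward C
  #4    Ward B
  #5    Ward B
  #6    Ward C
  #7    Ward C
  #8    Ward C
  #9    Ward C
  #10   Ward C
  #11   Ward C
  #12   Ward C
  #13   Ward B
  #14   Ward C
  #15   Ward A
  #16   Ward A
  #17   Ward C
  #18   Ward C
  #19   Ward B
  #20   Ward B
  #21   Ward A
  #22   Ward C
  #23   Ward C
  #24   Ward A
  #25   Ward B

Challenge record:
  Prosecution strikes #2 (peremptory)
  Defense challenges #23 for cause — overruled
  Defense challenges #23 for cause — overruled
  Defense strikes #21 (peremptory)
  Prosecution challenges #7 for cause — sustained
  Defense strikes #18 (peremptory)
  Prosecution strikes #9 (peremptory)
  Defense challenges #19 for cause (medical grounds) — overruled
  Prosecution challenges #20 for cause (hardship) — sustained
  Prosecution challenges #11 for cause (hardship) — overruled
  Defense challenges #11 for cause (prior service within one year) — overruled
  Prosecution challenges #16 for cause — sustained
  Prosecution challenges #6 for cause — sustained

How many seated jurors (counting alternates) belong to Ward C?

Removed: #2, #6, #7, #9, #16, #18, #20, #21.
Seated (15 incl. alternates): #1, #3, #4, #5, #8, #10, #11, #12, #13, #14, #15, #17, #19, #22, #23.
Of those, in Ward C: #1, #3, #8, #10, #11, #12, #14, #17, #22, #23 → 10.

10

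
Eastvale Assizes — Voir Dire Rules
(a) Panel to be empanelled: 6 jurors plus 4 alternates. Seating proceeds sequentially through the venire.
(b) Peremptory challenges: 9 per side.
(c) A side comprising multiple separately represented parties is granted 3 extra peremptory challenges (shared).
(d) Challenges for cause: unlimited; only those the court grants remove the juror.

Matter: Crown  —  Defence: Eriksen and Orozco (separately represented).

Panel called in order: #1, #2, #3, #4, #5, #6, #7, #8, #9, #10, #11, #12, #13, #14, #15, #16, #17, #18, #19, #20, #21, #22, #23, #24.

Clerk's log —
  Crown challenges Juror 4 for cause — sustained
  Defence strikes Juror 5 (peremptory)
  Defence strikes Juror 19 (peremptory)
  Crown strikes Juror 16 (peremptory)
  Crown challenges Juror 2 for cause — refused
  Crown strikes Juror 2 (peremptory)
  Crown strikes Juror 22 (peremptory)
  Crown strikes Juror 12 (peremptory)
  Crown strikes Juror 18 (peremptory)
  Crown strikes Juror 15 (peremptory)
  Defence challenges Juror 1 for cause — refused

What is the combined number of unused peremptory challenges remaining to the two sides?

Crown allotment: 9. Defence allotment: 9 base + 3 multi-party = 12.
Crown peremptories used: #16, #2, #22, #12, #18, #15 — 6 (for-cause on #4, #2 don't count).
Defence peremptories used: #5, #19 — 2 (the for-cause on #1 doesn't count).
Remaining: (9 − 6) + (12 − 2) = 13.

13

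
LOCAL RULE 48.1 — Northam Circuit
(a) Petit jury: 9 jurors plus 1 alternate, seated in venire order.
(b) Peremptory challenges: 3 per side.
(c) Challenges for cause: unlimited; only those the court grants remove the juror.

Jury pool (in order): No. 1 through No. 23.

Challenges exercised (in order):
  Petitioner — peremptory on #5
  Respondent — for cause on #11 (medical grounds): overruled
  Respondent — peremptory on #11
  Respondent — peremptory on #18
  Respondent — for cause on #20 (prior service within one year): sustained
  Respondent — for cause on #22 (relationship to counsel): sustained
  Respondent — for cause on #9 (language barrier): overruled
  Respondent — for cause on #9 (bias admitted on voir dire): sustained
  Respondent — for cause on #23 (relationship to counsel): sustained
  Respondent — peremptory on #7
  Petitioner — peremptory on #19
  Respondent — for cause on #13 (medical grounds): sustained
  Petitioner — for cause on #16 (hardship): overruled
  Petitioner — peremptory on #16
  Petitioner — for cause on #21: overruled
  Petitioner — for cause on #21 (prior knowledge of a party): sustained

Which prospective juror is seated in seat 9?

14

Removed: #5, #7, #9, #11, #13, #16, #18, #19, #20, #21, #22, #23.
Filling seats in venire order through position 9: #1, #2, #3, #4, #6, #8, #10, #12, #14.
So seat 9 is #14.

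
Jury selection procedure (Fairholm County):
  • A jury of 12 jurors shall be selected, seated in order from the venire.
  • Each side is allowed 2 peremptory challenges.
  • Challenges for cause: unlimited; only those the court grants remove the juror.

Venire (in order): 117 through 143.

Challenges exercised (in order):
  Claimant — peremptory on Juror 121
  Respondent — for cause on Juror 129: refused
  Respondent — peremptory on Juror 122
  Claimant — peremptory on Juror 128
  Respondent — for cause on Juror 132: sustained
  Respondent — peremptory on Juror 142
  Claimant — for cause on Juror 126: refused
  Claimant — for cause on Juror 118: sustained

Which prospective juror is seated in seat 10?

130

Removed: #118, #121, #122, #128, #132, #142. (#126, #129 stay — for-cause denied.)
Seating in order: seats 1–12 → #117, #119, #120, #123, #124, #125, #126, #127, #129, #130, #131, #133.
So seat 10 is #130.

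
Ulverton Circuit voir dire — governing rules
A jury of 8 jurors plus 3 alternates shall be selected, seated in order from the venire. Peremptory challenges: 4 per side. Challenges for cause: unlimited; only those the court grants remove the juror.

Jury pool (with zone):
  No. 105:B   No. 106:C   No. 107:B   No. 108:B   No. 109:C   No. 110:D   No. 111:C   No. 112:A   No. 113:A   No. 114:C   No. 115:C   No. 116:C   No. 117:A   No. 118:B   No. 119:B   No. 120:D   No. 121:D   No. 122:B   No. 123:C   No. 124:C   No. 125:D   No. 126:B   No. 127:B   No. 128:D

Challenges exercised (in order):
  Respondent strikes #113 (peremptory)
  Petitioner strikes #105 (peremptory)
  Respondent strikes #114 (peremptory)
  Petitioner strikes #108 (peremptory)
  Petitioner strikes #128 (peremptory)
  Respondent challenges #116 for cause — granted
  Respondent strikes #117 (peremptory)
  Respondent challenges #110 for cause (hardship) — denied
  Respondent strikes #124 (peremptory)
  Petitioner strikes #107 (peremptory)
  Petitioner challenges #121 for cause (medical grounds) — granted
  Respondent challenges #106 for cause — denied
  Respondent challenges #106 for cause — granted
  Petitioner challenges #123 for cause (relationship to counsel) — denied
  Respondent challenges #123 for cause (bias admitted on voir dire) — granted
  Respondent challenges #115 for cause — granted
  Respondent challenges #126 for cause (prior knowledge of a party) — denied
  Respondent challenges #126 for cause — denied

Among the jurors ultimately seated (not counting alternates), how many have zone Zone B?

3

Removed: #105, #106, #107, #108, #113, #114, #115, #116, #117, #121, #123, #124, #128.
Seated jurors 1–8: #109, #110, #111, #112, #118, #119, #120, #122 (alternates #125, #126, #127 not counted).
Of those, in Zone B: #118, #119, #122 → 3.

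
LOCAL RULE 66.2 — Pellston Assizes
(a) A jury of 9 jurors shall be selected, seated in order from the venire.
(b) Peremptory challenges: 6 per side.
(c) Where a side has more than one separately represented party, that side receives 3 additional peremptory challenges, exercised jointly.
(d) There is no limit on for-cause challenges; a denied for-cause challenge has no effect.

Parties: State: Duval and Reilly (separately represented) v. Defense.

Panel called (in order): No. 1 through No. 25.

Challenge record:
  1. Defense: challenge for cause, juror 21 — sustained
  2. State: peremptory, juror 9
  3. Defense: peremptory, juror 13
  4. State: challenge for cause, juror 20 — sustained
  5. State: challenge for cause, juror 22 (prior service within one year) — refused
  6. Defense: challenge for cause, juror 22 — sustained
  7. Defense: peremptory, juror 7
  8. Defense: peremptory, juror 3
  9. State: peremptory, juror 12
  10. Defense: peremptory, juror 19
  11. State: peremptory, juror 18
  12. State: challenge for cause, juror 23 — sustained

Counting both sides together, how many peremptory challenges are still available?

State allotment: 6 base + 3 multi-party = 9. Defense allotment: 6.
State peremptories used: #9, #12, #18 — 3 (for-cause on #20, #22, #23 don't count).
Defense peremptories used: #13, #7, #3, #19 — 4 (for-cause on #21, #22 don't count).
Remaining: (9 − 3) + (6 − 4) = 8.

8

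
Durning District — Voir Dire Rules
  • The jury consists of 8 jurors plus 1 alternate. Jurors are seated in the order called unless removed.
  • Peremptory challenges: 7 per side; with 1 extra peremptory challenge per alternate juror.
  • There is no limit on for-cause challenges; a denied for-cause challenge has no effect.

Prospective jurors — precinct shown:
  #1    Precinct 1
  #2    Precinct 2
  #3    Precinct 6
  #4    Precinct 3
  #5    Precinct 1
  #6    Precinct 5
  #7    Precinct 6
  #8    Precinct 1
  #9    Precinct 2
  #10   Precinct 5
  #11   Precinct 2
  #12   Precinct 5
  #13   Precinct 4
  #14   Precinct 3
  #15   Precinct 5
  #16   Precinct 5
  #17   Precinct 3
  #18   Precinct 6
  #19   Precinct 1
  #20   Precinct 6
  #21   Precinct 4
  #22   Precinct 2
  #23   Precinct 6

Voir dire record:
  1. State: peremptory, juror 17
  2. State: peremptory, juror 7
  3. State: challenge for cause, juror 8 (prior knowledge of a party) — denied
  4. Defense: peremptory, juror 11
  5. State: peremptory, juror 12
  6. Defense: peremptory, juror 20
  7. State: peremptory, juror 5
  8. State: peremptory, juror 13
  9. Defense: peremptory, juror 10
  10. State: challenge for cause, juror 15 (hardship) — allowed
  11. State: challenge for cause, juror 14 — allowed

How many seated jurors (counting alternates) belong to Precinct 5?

2

Removed: #5, #7, #10, #11, #12, #13, #14, #15, #17, #20.
Seated (9 incl. alternates): #1, #2, #3, #4, #6, #8, #9, #16, #18.
Of those, in Precinct 5: #6, #16 → 2.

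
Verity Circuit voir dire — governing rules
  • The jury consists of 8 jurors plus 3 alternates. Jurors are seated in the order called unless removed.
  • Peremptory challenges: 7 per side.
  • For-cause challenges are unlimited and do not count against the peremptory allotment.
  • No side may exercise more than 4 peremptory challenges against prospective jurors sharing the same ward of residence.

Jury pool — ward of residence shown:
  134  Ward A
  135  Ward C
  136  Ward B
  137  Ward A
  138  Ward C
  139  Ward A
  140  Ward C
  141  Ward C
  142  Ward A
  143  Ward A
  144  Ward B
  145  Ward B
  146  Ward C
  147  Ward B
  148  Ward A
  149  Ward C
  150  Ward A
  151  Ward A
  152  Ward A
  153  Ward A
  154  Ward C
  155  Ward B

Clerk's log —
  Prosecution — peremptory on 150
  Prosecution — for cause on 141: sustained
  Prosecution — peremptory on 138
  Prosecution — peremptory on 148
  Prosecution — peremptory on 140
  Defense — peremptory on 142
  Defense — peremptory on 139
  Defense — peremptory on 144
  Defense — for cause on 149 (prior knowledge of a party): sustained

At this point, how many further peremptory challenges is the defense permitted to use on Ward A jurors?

2

Defense peremptories so far: #142, #139, #144 — 3 of 7 used, 4 left overall.
Against Ward A: #142, #139 — 2 used; per-ward cap 4 leaves 2.
Binding limit: min(4, 2) = 2.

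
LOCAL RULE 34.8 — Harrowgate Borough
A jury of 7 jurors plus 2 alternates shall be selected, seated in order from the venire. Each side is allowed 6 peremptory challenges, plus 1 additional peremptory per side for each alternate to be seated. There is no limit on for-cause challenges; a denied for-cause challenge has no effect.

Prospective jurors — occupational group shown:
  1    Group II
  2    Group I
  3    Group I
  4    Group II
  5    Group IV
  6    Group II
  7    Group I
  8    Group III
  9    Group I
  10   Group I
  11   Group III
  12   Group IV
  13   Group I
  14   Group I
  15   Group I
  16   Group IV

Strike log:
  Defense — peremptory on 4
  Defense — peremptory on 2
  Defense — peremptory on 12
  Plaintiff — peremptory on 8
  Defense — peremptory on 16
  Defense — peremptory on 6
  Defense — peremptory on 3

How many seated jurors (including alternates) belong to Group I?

6

Removed: #2, #3, #4, #6, #8, #12, #16.
Seated (9 incl. alternates): #1, #5, #7, #9, #10, #11, #13, #14, #15.
Of those, in Group I: #7, #9, #10, #13, #14, #15 → 6.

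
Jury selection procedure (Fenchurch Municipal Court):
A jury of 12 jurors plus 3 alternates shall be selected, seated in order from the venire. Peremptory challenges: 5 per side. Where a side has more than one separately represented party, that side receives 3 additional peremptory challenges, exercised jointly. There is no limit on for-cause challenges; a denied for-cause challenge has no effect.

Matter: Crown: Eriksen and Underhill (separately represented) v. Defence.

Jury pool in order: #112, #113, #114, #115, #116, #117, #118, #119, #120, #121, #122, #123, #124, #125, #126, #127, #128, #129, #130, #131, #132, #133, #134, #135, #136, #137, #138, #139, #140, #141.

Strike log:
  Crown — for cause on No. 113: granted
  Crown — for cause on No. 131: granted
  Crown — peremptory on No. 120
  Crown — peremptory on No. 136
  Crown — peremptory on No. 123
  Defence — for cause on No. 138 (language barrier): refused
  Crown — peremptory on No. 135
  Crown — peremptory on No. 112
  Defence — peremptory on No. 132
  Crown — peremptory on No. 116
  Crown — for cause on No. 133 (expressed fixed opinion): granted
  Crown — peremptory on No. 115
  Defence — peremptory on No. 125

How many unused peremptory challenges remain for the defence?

Defence allotment: 5.
Defence peremptories used: #132, #125 — 2 (the for-cause on #138 doesn't count).
Remaining: 5 − 2 = 3.

3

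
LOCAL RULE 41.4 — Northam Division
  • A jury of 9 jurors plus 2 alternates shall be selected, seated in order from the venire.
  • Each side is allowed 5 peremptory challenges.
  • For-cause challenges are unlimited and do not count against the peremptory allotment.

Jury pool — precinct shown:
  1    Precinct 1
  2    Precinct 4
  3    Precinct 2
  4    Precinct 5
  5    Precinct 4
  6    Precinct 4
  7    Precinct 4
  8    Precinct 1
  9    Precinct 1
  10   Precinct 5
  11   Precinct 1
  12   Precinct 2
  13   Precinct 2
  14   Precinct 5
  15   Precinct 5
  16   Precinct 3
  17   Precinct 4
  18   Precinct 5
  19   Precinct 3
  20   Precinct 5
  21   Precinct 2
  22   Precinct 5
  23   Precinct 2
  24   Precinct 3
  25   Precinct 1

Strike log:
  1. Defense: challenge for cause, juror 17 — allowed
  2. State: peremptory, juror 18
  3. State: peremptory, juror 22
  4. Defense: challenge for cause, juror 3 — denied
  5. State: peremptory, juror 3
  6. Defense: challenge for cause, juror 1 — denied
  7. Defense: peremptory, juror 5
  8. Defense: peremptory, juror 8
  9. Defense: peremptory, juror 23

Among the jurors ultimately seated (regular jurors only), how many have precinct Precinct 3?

0

Removed: #3, #5, #8, #17, #18, #22, #23.
Seated jurors 1–9: #1, #2, #4, #6, #7, #9, #10, #11, #12 (alternates #13, #14 not counted).
None of those are in Precinct 3 → 0.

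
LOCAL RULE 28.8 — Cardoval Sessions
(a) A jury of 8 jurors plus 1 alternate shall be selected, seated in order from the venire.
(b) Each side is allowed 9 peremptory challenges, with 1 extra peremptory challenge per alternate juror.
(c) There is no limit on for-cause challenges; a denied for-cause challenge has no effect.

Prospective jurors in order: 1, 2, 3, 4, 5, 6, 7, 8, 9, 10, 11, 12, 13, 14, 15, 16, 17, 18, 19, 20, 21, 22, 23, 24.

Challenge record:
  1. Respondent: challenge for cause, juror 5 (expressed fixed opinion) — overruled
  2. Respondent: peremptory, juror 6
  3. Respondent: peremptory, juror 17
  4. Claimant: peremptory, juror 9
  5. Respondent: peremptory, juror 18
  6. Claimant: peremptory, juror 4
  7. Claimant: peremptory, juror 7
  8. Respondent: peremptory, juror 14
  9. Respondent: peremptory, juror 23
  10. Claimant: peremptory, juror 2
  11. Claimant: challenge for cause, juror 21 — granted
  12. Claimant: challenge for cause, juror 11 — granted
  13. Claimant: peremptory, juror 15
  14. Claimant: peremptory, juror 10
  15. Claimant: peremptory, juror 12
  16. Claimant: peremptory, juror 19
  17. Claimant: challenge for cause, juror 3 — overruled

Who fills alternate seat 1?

Removed: #2, #4, #6, #7, #9, #10, #11, #12, #14, #15, #17, #18, #19, #21, #23. (#3, #5 stay — for-cause denied.)
Seating in order: seats 1–8 → #1, #3, #5, #8, #13, #16, #20, #22; alternates → #24.
So alternate 1 is #24.

24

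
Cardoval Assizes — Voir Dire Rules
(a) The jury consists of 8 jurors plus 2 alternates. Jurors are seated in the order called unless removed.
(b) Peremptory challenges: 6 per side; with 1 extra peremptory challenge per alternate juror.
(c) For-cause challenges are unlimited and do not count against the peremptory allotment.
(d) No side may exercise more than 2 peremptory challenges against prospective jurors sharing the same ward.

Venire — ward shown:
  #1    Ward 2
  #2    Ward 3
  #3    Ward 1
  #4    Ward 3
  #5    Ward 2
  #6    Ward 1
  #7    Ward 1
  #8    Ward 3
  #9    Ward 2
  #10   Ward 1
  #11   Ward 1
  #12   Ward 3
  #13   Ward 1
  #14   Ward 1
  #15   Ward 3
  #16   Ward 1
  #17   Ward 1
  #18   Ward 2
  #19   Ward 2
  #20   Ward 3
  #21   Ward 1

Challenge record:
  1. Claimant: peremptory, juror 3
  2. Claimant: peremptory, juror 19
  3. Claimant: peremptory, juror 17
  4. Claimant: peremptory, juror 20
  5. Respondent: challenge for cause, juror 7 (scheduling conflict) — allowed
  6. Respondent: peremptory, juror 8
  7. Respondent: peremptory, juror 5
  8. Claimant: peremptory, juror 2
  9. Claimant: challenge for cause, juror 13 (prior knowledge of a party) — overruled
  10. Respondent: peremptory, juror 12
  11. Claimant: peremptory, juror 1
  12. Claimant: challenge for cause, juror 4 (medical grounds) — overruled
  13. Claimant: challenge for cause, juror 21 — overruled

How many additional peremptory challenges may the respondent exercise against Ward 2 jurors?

Respondent peremptories so far: #8, #5, #12 — 3 of 8 used, 5 left overall.
Against Ward 2: #5 — 1 used; per-ward cap 2 leaves 1.
Binding limit: min(5, 1) = 1.

1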